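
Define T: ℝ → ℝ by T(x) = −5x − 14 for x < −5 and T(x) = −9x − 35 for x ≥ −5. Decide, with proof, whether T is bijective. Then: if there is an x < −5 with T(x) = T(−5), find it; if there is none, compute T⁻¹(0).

-35/9

Both pieces are strictly decreasing (slopes −5 and −9), so each is injective on its own interval.
The left piece maps (−∞, −5) onto (11, ∞); the right piece maps [−5, ∞) onto (−∞, 10].
The images leave a gap (11 has no preimage), so T is not surjective, hence not bijective.
Because the two images are disjoint, no x < −5 has T(x) = T(−5), so we compute T⁻¹(0): 0 lies in (−∞, 10], so solve −9x − 35 = 0: x = (0 + 35)/(−9) = −35/9.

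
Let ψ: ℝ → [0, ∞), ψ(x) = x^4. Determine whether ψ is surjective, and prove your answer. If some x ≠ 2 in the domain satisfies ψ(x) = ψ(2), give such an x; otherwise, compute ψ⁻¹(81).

-2

For any y ∈ [0, ∞), x = y^{1/4} ∈ ℝ satisfies x^4 = y, so ψ is surjective.
For the follow-up, such an x exists: taking x = −2 ∈ ℝ gives ψ(−2) = 16 = ψ(2) with −2 ≠ 2.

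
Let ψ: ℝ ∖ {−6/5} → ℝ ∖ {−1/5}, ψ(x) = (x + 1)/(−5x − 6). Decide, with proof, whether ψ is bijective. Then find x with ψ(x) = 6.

-37/31

Suppose ψ(s) = ψ(t). Cross-multiplying: (s + 1)(−5t − 6) = (t + 1)(−5s − 6).
Expanding both sides and cancelling the symmetric terms leaves −1·(s − t) = 0. Since −1 ≠ 0, s = t. Therefore ψ is injective.
For any y ≠ −1/5, solving y(−5x − 6) = x + 1 for x gives a well-defined x ≠ −6/5. So ψ is surjective.
Thus ψ is bijective.
Solving ψ(x) = 6: cross-multiplying gives x + 1 = 6(−5x − 6), which rearranges to 31x = −37, so x = −37/31.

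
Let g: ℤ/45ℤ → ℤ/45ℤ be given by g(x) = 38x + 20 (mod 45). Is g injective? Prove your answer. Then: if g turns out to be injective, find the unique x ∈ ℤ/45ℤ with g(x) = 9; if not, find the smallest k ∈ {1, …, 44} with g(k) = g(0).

If g(x_1) = g(x_2), then 38x_1 ≡ 38x_2 (mod 45). Because gcd(38, 45) = 1, we may cancel 38 to get x_1 ≡ x_2 (mod 45).
Hence g is injective.
We now compute 38⁻¹ mod 45 explicitly. Euclid's algorithm: 45 = 1·38 + 7, 38 = 5·7 + 3, 7 = 2·3 + 1; back-substituting gives 1 = 32·38 − 27·45, so 38⁻¹ ≡ 32 (mod 45).
Since g is injective, we find g⁻¹(9): we need 38x ≡ 9 − 20 ≡ 34 (mod 45). Using 38⁻¹ = 32: x ≡ 32·34 = 1088 = 24·45 + 8, so x = 8.
Check: g(8) = 38·8 + 20 = 324 = 7·45 + 9 ≡ 9 (mod 45).

8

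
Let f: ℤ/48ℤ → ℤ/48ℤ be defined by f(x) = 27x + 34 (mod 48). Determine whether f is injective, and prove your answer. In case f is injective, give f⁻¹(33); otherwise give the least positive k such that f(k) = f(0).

16

Recall that injectivity means: for all u, v in the domain, f(u) = f(v) implies u = v.
We have gcd(27, 48) = 3 > 1. Taking u = 0 and v = 16: f(0) = 34 and f(16) = 27·16 + 34 = 466 ≡ 34 (mod 48).
So f(0) = f(16) while 0 ≠ 16, thus f is not injective.
Since f is not injective, we find the least positive k with f(k) = f(0): this means 27k ≡ 0 (mod 48), i.e. 48 ∣ 27k. Since gcd(27, 48) = 3, dividing through by 3 this holds exactly when 16 ∣ 9k, and as gcd(9, 16) = 1, exactly when 16 ∣ k.
The smallest positive such k is 16.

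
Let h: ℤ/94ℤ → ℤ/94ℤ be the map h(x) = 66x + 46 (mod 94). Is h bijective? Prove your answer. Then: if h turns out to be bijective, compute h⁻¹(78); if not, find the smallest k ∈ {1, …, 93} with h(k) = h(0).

We have gcd(66, 94) = 2 > 1. Taking a = 0 and b = 47: h(0) = 46 and h(47) = 66·47 + 46 = 3148 ≡ 46 (mod 94).
So h(0) = h(47) while 0 ≠ 47, hence h is not injective, hence not bijective.
Since h is not bijective, we find the least positive k with h(k) = h(0): this means 66k ≡ 0 (mod 94), i.e. 94 ∣ 66k. Since gcd(66, 94) = 2, dividing through by 2 this holds exactly when 47 ∣ 33k, and as gcd(33, 47) = 1, exactly when 47 ∣ k.
The smallest positive such k is 47.

47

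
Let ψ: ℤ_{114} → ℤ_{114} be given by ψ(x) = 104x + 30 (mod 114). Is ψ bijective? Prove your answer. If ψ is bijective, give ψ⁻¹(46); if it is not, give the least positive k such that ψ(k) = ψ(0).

57

Recall: ψ is injective if ψ(x_1) = ψ(x_2) implies x_1 = x_2.
We have gcd(104, 114) = 2 > 1. Taking x_1 = 0 and x_2 = 57: ψ(0) = 30 and ψ(57) = 104·57 + 30 = 5958 ≡ 30 (mod 114).
So ψ(0) = ψ(57) while 0 ≠ 57, thus ψ is not injective, hence not bijective.
Since ψ is not bijective, we find the least positive k with ψ(k) = ψ(0): this means 104k ≡ 0 (mod 114), i.e. 114 ∣ 104k. Since gcd(104, 114) = 2, dividing through by 2 this holds exactly when 57 ∣ 52k, and as gcd(52, 57) = 1, exactly when 57 ∣ k.
The smallest positive such k is 57.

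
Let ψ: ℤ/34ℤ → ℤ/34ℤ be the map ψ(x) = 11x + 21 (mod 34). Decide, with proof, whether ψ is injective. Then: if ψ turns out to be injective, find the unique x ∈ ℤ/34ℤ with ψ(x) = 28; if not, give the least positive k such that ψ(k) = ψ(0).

13

By definition, injectivity means: for all x_1, x_2 in the domain, ψ(x_1) = ψ(x_2) implies x_1 = x_2.
Suppose ψ(x_1) = ψ(x_2) in ℤ/34ℤ. Then 11x_1 + 21 ≡ 11x_2 + 21 (mod 34), therefore 11(x_1 − x_2) ≡ 0 (mod 34).
Since gcd(11, 34) = 1, 11 is invertible modulo 34, so x_1 − x_2 ≡ 0 (mod 34), i.e. x_1 = x_2.
Therefore ψ is injective.
We now compute 11⁻¹ mod 34 explicitly. Euclid's algorithm: 34 = 3·11 + 1; back-substituting gives 1 = 31·11 − 10·34, so 11⁻¹ ≡ 31 (mod 34).
Since ψ is injective, we find ψ⁻¹(28): we need 11x ≡ 28 − 21 ≡ 7 (mod 34). Using 11⁻¹ = 31: x ≡ 31·7 = 217 = 6·34 + 13, so x = 13.
Check: ψ(13) = 11·13 + 21 = 164 = 4·34 + 28 ≡ 28 (mod 34).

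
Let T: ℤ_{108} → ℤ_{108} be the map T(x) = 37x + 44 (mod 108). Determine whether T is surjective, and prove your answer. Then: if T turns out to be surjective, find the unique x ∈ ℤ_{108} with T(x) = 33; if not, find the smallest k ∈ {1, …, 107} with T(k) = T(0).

Since gcd(37, 108) = 1, 37 is invertible modulo 108. Euclid's algorithm: 108 = 2·37 + 34, 37 = 1·34 + 3, 34 = 11·3 + 1; back-substituting gives 1 = 73·37 − 25·108, so 37⁻¹ ≡ 73 (mod 108).
Then y ↦ 73(y − 44) is a two-sided inverse to T, so every y ∈ ℤ_{108} has a preimage.
Thus T is surjective.
Since T is surjective, we find T⁻¹(33): we need 37x ≡ 33 − 44 ≡ 97 (mod 108). Using 37⁻¹ = 73: x ≡ 73·97 = 7081 = 65·108 + 61, so x = 61.
Check: T(61) = 37·61 + 44 = 2301 = 21·108 + 33 ≡ 33 (mod 108).

61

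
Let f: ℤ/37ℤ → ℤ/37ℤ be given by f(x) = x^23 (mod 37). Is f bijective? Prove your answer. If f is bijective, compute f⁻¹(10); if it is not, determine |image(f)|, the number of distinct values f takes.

26

Since 37 is prime, the nonzero elements of ℤ/37ℤ form a cyclic group of order 36.
As gcd(23, 36) = 1, raising to the 23rd power is a bijection on this group: if a^23 ≡ b^23 then (ab^{−1})^23 = 1, and the only element of order dividing gcd(23, 36) = 1 is 1, so a = b.
With f(0) = 0 this makes f injective on all of ℤ/37ℤ, hence bijective (finite equal-size domain and codomain). In particular f is bijective.
Since f is bijective, we find the preimage of 10. The inverse of x ↦ x^23 on (ℤ/37ℤ)^× is x ↦ x^11, because 23·11 = 253 = 7·36 + 1 ≡ 1 (mod 36) and x^{36} = 1 for x ≠ 0 (Fermat). So f⁻¹(10) = 10^11 mod 37.
Repeated squaring mod 37: 10^1 ≡ 10, 10^2 ≡ 10² = 100 ≡ 26, 10^4 ≡ 26² = 676 ≡ 10, 10^8 ≡ 10² = 100 ≡ 26. Since 11 = 8 + 2 + 1, 10^11 ≡ 26·26·10: 26·26 = 676 ≡ 10, then 10·10 = 100 ≡ 26. So 10^11 ≡ 26 (mod 37).
Hence f⁻¹(10) = 26.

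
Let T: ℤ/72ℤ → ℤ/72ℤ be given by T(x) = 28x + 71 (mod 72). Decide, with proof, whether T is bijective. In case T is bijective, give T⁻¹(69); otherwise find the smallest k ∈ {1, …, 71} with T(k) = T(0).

We have gcd(28, 72) = 4 > 1. Taking s = 0 and t = 18: T(0) = 71 and T(18) = 28·18 + 71 = 575 ≡ 71 (mod 72).
So T(0) = T(18) while 0 ≠ 18, so T is not injective, hence not bijective.
Since T is not bijective, we find the least positive k with T(k) = T(0): this means 28k ≡ 0 (mod 72), i.e. 72 ∣ 28k. Since gcd(28, 72) = 4, dividing through by 4 this holds exactly when 18 ∣ 7k, and as gcd(7, 18) = 1, exactly when 18 ∣ k.
The smallest positive such k is 18.

18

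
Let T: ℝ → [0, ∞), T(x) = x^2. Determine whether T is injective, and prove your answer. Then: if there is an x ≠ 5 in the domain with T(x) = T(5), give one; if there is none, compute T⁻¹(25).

T(5) = 25 = (−5)^2 = T(−5) (since 2 is even), with 5 ≠ −5. So T is not injective.
For the follow-up, such an x exists: taking x = −5 ∈ ℝ gives T(−5) = 25 = T(5) with −5 ≠ 5.

-5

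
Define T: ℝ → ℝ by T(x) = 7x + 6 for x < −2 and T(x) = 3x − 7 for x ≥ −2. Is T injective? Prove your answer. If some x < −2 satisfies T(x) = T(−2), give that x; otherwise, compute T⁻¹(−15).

-19/7

Both pieces are strictly increasing (slopes 7 and 3), so each is injective on its own interval.
The left piece maps (−∞, −2) onto (−∞, −8); the right piece maps [−2, ∞) onto [−13, ∞).
These images overlap. In particular T(−2) = −13 (right piece), and solving 7x + 6 = −13 on the left piece gives x = −19/7 < −2.
So T(−19/7) = T(−2) with −19/7 ≠ −2, and T is not injective. This x = −19/7 is the requested value below −2.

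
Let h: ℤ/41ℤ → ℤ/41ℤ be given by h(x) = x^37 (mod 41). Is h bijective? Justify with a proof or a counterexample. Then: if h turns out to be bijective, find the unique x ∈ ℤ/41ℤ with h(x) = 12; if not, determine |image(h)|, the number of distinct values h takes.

Since 41 is prime, the nonzero elements of ℤ/41ℤ form a cyclic group of order 40.
As gcd(37, 40) = 1, raising to the 37th power is a bijection on this group: if x_1^37 ≡ x_2^37 then (x_1x_2^{−1})^37 = 1, and the only element of order dividing gcd(37, 40) = 1 is 1, so x_1 = x_2.
With h(0) = 0 this makes h injective on all of ℤ/41ℤ, hence bijective (finite equal-size domain and codomain). In particular h is bijective.
Since h is bijective, we find the preimage of 12. The inverse of x ↦ x^37 on (ℤ/41ℤ)^× is x ↦ x^13, because 37·13 = 481 = 12·40 + 1 ≡ 1 (mod 40) and x^{40} = 1 for x ≠ 0 (Fermat). So h⁻¹(12) = 12^13 mod 41.
Repeated squaring mod 41: 12^1 ≡ 12, 12^2 ≡ 12² = 144 ≡ 21, 12^4 ≡ 21² = 441 ≡ 31, 12^8 ≡ 31² = 961 ≡ 18. Since 13 = 8 + 4 + 1, 12^13 ≡ 18·31·12: 18·31 = 558 ≡ 25, then 25·12 = 300 ≡ 13. So 12^13 ≡ 13 (mod 41).
Hence h⁻¹(12) = 13.

13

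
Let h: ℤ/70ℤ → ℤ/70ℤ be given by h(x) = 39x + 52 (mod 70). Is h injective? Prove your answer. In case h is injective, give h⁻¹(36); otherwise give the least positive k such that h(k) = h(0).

66

Recall: h is injective when h(u) = h(v) forces u = v.
Suppose h(u) = h(v) in ℤ/70ℤ. Then 39u + 52 ≡ 39v + 52 (mod 70), hence 39(u − v) ≡ 0 (mod 70).
Since gcd(39, 70) = 1, 39 is invertible modulo 70, therefore u − v ≡ 0 (mod 70), i.e. u = v.
Thus h is injective.
We now compute 39⁻¹ mod 70 explicitly. Euclid's algorithm: 70 = 1·39 + 31, 39 = 1·31 + 8, 31 = 3·8 + 7, 8 = 1·7 + 1; back-substituting gives 1 = 9·39 − 5·70, so 39⁻¹ ≡ 9 (mod 70).
Since h is injective, we compute h⁻¹(36): solve 39x + 52 ≡ 36 (mod 70), i.e. 39x ≡ 54 (mod 70).
Multiplying by 39⁻¹ = 9 gives x ≡ 9·54 = 486 = 6·70 + 66 ≡ 66 (mod 70).
Check: h(66) = 39·66 + 52 = 2626 = 37·70 + 36 ≡ 36 (mod 70).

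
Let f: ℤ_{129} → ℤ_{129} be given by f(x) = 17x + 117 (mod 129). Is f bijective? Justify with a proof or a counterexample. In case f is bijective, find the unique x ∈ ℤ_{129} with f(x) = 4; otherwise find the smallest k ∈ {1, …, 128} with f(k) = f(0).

Suppose f(s) = f(t) in ℤ_{129}. Then 17s + 117 ≡ 17t + 117 (mod 129), thus 17(s − t) ≡ 0 (mod 129).
Since gcd(17, 129) = 1, 17 is invertible modulo 129, hence s − t ≡ 0 (mod 129), i.e. s = t.
We now compute 17⁻¹ mod 129 explicitly. Euclid's algorithm: 129 = 7·17 + 10, 17 = 1·10 + 7, 10 = 1·7 + 3, 7 = 2·3 + 1; back-substituting gives 1 = 38·17 − 5·129, so 17⁻¹ ≡ 38 (mod 129).
For any y ∈ ℤ_{129}, x = 38(y − 117) mod 129 satisfies f(x) = 17·38(y − 117) + 117 ≡ y (since 17·38 ≡ 1 mod 129). So every y has a preimage.
Therefore f is bijective.
Since f is bijective, we compute f⁻¹(4): solve 17x + 117 ≡ 4 (mod 129), i.e. 17x ≡ 16 (mod 129).
Multiplying by 17⁻¹ = 38 gives x ≡ 38·16 = 608 = 4·129 + 92 ≡ 92 (mod 129).
Check: f(92) = 17·92 + 117 = 1681 = 13·129 + 4 ≡ 4 (mod 129).

92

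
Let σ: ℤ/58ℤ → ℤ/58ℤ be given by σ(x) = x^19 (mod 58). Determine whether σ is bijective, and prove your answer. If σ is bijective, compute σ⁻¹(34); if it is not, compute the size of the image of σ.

Computing x^19 mod 58 for each x (by repeated squaring, reducing mod 58 at every step), the values σ(0), σ(1), …, σ(57) are: 0, 1, 26, 47, 38, 51, 4, 45, 2, 5, 50, 15, 46, 35, 10, 19, 52, 41, 14, 37, 24, 27, 42, 25, 36, 49, 40, 3, 28, 29, 30, 55, 18, 9, 22, 33, 16, 31, 34, 21, 44, 17, 6, 39, 48, 23, 12, 43, 8, 53, 56, 13, 54, 7, 20, 11, 32, 57.
Every element of ℤ/58ℤ appears exactly once in this list, so σ is a bijection, and in particular bijective.
Since σ is bijective, we read off the preimage of 34 from the same table: σ(38) = 34, so σ⁻¹(34) = 38.

38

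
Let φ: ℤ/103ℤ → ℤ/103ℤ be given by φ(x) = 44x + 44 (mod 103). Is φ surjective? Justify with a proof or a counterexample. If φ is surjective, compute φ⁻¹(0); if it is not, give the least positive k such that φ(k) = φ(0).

Since gcd(44, 103) = 1, 44 is invertible modulo 103. Euclid's algorithm: 103 = 2·44 + 15, 44 = 2·15 + 14, 15 = 1·14 + 1; back-substituting gives 1 = 96·44 − 41·103, so 44⁻¹ ≡ 96 (mod 103).
Then y ↦ 96(y − 44) is a two-sided inverse to φ, so every y ∈ ℤ/103ℤ has a preimage.
Therefore φ is surjective.
Since φ is surjective, we compute φ⁻¹(0): solve 44x + 44 ≡ 0 (mod 103), i.e. 44x ≡ 59 (mod 103).
Multiplying by 44⁻¹ = 96 gives x ≡ 96·59 = 5664 = 54·103 + 102 ≡ 102 (mod 103).
Check: φ(102) = 44·102 + 44 = 4532 = 44·103 + 0 ≡ 0 (mod 103).

102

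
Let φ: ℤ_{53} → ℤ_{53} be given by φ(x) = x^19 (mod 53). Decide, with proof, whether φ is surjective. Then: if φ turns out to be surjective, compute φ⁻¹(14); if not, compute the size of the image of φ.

Since 53 is prime, the nonzero elements of ℤ_{53} form a cyclic group of order 52.
As gcd(19, 52) = 1, raising to the 19th power is a bijection on this group: if a^19 ≡ b^19 then (ab^{−1})^19 = 1, and the only element of order dividing gcd(19, 52) = 1 is 1, so a = b.
With φ(0) = 0 this makes φ injective on all of ℤ_{53}, hence bijective (finite equal-size domain and codomain). In particular φ is surjective.
Since φ is surjective, we find the preimage of 14. The inverse of x ↦ x^19 on (ℤ_{53})^× is x ↦ x^11, because 19·11 = 209 = 4·52 + 1 ≡ 1 (mod 52) and x^{52} = 1 for x ≠ 0 (Fermat). So φ⁻¹(14) = 14^11 mod 53.
Repeated squaring mod 53: 14^1 ≡ 14, 14^2 ≡ 14² = 196 ≡ 37, 14^4 ≡ 37² = 1369 ≡ 44, 14^8 ≡ 44² = 1936 ≡ 28. Since 11 = 8 + 2 + 1, 14^11 ≡ 28·37·14: 28·37 = 1036 ≡ 29, then 29·14 = 406 ≡ 35. So 14^11 ≡ 35 (mod 53).
Hence φ⁻¹(14) = 35.

35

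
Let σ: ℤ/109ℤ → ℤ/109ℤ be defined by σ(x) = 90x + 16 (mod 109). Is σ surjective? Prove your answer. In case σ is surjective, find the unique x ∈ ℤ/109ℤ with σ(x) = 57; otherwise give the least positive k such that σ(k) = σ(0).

Since gcd(90, 109) = 1, 90 is invertible modulo 109. Euclid's algorithm: 109 = 1·90 + 19, 90 = 4·19 + 14, 19 = 1·14 + 5, 14 = 2·5 + 4, 5 = 1·4 + 1; back-substituting gives 1 = 86·90 − 71·109, so 90⁻¹ ≡ 86 (mod 109).
Then y ↦ 86(y − 16) is a two-sided inverse to σ, so every y ∈ ℤ/109ℤ has a preimage.
Thus σ is surjective.
Since σ is surjective, we find σ⁻¹(57): we need 90x ≡ 57 − 16 ≡ 41 (mod 109). Using 90⁻¹ = 86: x ≡ 86·41 = 3526 = 32·109 + 38, so x = 38.
Check: σ(38) = 90·38 + 16 = 3436 = 31·109 + 57 ≡ 57 (mod 109).

38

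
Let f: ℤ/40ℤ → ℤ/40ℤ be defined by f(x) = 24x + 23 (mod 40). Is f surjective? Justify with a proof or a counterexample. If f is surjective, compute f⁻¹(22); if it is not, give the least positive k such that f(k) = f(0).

5

Since gcd(24, 40) = 8, we have 24x ≡ 0 (mod 8) for all x, so f(x) ≡ 7 (mod 8).
But 0 ≢ 7 (mod 8), so 0 ∈ ℤ/40ℤ has no preimage. Hence f is not surjective.
Since f is not surjective, we find the least positive k with f(k) = f(0): this means 24k ≡ 0 (mod 40), i.e. 40 ∣ 24k. Since gcd(24, 40) = 8, dividing through by 8 this holds exactly when 5 ∣ 3k, and as gcd(3, 5) = 1, exactly when 5 ∣ k.
The smallest positive such k is 5.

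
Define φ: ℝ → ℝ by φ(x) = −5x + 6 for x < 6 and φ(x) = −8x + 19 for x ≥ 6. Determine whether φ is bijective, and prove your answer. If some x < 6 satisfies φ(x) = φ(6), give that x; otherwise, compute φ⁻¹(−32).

51/8

Both pieces are strictly decreasing (slopes −5 and −8), so each is injective on its own interval.
The left piece maps (−∞, 6) onto (−24, ∞); the right piece maps [6, ∞) onto (−∞, −29].
The images leave a gap (−24 has no preimage), so φ is not surjective, hence not bijective.
Because the two images are disjoint, no x < 6 has φ(x) = φ(6), so we compute φ⁻¹(−32): −32 lies in (−∞, −29], so solve −8x + 19 = −32: x = (−32 − 19)/(−8) = 51/8.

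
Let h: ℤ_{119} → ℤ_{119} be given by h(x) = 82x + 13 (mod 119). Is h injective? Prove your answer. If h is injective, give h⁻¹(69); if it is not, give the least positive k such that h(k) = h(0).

Recall: h is injective if h(a) = h(b) implies a = b.
Suppose h(a) = h(b) in ℤ_{119}. Then 82a + 13 ≡ 82b + 13 (mod 119), thus 82(a − b) ≡ 0 (mod 119).
Since gcd(82, 119) = 1, 82 is invertible modulo 119, thus a − b ≡ 0 (mod 119), i.e. a = b.
Hence h is injective.
We now compute 82⁻¹ mod 119 explicitly. Euclid's algorithm: 119 = 1·82 + 37, 82 = 2·37 + 8, 37 = 4·8 + 5, 8 = 1·5 + 3, 5 = 1·3 + 2, 3 = 1·2 + 1; back-substituting gives 1 = 45·82 − 31·119, so 82⁻¹ ≡ 45 (mod 119).
Since h is injective, we find h⁻¹(69): we need 82x ≡ 69 − 13 ≡ 56 (mod 119). Using 82⁻¹ = 45: x ≡ 45·56 = 2520 = 21·119 + 21, so x = 21.
Check: h(21) = 82·21 + 13 = 1735 = 14·119 + 69 ≡ 69 (mod 119).

21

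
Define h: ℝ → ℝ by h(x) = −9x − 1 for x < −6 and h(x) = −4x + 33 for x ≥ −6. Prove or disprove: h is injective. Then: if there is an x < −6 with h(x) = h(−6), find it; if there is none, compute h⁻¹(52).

Both pieces are strictly decreasing (slopes −9 and −4), so each is injective on its own interval.
The left piece maps (−∞, −6) onto (53, ∞); the right piece maps [−6, ∞) onto (−∞, 57].
These images overlap. In particular h(−6) = 57 (right piece), and solving −9x − 1 = 57 on the left piece gives x = −58/9 < −6.
So h(−58/9) = h(−6) with −58/9 ≠ −6, and h is not injective. This x = −58/9 is the requested value below −6.

-58/9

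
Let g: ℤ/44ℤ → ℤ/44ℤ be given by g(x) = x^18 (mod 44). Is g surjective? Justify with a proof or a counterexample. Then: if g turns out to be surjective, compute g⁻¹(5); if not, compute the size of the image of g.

12

g(10): Repeated squaring mod 44: 10^1 ≡ 10, 10^2 ≡ 10² = 100 ≡ 12, 10^4 ≡ 12² = 144 ≡ 12, 10^8 ≡ 12² = 144 ≡ 12, 10^16 ≡ 12² = 144 ≡ 12. Since 18 = 16 + 2, 10^18 ≡ 12·12: 12·12 = 144 ≡ 12. So 10^18 ≡ 12 (mod 44).
g(12): Repeated squaring mod 44: 12^1 ≡ 12, 12^2 ≡ 12² = 144 ≡ 12, 12^4 ≡ 12² = 144 ≡ 12, 12^8 ≡ 12² = 144 ≡ 12, 12^16 ≡ 12² = 144 ≡ 12. Since 18 = 16 + 2, 12^18 ≡ 12·12: 12·12 = 144 ≡ 12. So 12^18 ≡ 12 (mod 44).
So g(10) = g(12) = 12 while 10 ≠ 12, so g is not injective.
A non-injective map from the 44-element set ℤ/44ℤ to itself takes at most 43 distinct values, so it cannot be surjective. So g is not surjective.
Since g is not surjective, we determine |image(g)|. Computing x^18 mod 44 for each x (by repeated squaring, reducing mod 44 at every step), the values g(0), g(1), …, g(43) are: 0, 1, 36, 5, 20, 37, 4, 9, 16, 25, 12, 33, 12, 25, 16, 9, 4, 37, 20, 5, 36, 1, 0, 1, 36, 5, 20, 37, 4, 9, 16, 25, 12, 33, 12, 25, 16, 9, 4, 37, 20, 5, 36, 1.
The distinct values are {0, 1, 4, 5, 9, 12, 16, 20, 25, 33, 36, 37}; there are 12 of them.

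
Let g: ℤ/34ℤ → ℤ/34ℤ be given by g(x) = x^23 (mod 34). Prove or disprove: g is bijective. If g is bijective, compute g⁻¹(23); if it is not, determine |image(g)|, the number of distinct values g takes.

Computing x^23 mod 34 for each x (by repeated squaring, reducing mod 34 at every step), the values g(0), g(1), …, g(33) are: 0, 1, 26, 11, 30, 27, 14, 29, 32, 19, 22, 3, 24, 21, 6, 25, 16, 17, 18, 9, 28, 13, 10, 31, 12, 15, 2, 5, 20, 7, 4, 23, 8, 33.
Every element of ℤ/34ℤ appears exactly once in this list, so g is a bijection, and in particular bijective.
Since g is bijective, we read off the preimage of 23 from the same table: g(31) = 23, so g⁻¹(23) = 31.

31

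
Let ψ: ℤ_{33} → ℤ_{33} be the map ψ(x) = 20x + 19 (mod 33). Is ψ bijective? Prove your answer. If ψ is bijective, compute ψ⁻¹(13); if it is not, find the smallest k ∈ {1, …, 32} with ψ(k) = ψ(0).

By definition, ψ is injective if ψ(a) = ψ(b) implies a = b.
Suppose ψ(a) = ψ(b) in ℤ_{33}. Then 20a + 19 ≡ 20b + 19 (mod 33), thus 20(a − b) ≡ 0 (mod 33).
Since gcd(20, 33) = 1, 20 is invertible modulo 33, thus a − b ≡ 0 (mod 33), i.e. a = b.
We now compute 20⁻¹ mod 33 explicitly. Euclid's algorithm: 33 = 1·20 + 13, 20 = 1·13 + 7, 13 = 1·7 + 6, 7 = 1·6 + 1; back-substituting gives 1 = 5·20 − 3·33, so 20⁻¹ ≡ 5 (mod 33).
For any y ∈ ℤ_{33}, x = 5(y − 19) mod 33 satisfies ψ(x) = 20·5(y − 19) + 19 ≡ y (since 20·5 ≡ 1 mod 33). So every y has a preimage.
Hence ψ is bijective.
Since ψ is bijective, we compute ψ⁻¹(13): solve 20x + 19 ≡ 13 (mod 33), i.e. 20x ≡ 27 (mod 33).
Multiplying by 20⁻¹ = 5 gives x ≡ 5·27 = 135 = 4·33 + 3 ≡ 3 (mod 33).
Check: ψ(3) = 20·3 + 19 = 79 = 2·33 + 13 ≡ 13 (mod 33).

3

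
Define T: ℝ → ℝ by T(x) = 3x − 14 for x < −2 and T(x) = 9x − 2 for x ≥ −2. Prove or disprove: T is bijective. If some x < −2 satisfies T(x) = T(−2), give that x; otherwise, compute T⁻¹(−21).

-7/3

Both pieces are strictly increasing (slopes 3 and 9), so each is injective on its own interval.
The left piece maps (−∞, −2) onto (−∞, −20); the right piece maps [−2, ∞) onto [−20, ∞).
Since −20 = −20, the images partition ℝ: T is injective and surjective, hence bijective.
Because the two images are disjoint, no x < −2 has T(x) = T(−2), so we compute T⁻¹(−21): −21 lies in (−∞, −20), so solve 3x − 14 = −21: x = (−21 + 14)/3 = −7/3.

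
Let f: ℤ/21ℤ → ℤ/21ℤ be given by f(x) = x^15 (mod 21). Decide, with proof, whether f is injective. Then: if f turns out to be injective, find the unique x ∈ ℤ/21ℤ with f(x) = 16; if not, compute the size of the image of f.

f(1) = 1^15 = 1.
f(4): Repeated squaring mod 21: 4^1 ≡ 4, 4^2 ≡ 4² = 16, 4^4 ≡ 16² = 256 ≡ 4, 4^8 ≡ 4² = 16. Since 15 = 8 + 4 + 2 + 1, 4^15 ≡ 16·4·16·4: 16·4 = 64 ≡ 1, then 1·16 = 16, then 16·4 = 64 ≡ 1. So 4^15 ≡ 1 (mod 21).
So f(1) = f(4) = 1 while 1 ≠ 4, thus f is not injective.
Since f is not injective, we determine |image(f)|. Computing x^15 mod 21 for each x (by repeated squaring, reducing mod 21 at every step), the values f(0), f(1), …, f(20) are: 0, 1, 8, 6, 1, 20, 6, 7, 8, 15, 13, 8, 6, 13, 14, 15, 1, 20, 15, 13, 20.
The distinct values are {0, 1, 6, 7, 8, 13, 14, 15, 20}; there are 9 of them.

9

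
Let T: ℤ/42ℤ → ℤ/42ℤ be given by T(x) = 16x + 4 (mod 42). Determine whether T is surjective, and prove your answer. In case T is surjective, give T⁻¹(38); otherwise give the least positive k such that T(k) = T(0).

Since gcd(16, 42) = 2, we have 16x ≡ 0 (mod 2) for all x, so T(x) ≡ 0 (mod 2).
But 1 ≢ 0 (mod 2), so 1 ∈ ℤ/42ℤ has no preimage. Hence T is not surjective.
Since T is not surjective, we find the least positive k with T(k) = T(0): this means 16k ≡ 0 (mod 42), i.e. 42 ∣ 16k. Since gcd(16, 42) = 2, dividing through by 2 this holds exactly when 21 ∣ 8k, and as gcd(8, 21) = 1, exactly when 21 ∣ k.
The smallest positive such k is 21.

21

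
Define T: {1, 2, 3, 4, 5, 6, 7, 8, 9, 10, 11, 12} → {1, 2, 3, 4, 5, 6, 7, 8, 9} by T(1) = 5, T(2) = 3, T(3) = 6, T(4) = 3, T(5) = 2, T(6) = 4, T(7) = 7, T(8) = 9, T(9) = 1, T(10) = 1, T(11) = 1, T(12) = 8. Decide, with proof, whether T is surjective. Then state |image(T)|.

9

Every element of the codomain has a preimage: 1 = T(9), 2 = T(5), 3 = T(2), 4 = T(6), 5 = T(1), 6 = T(3), 7 = T(7), 8 = T(12), 9 = T(8).
Therefore T is surjective.
The image of T is {1, 2, 3, 4, 5, 6, 7, 8, 9}, which has 9 elements.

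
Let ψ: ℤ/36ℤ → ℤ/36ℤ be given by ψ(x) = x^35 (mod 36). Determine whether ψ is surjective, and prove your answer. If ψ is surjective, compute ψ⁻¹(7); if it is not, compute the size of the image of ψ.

21

ψ(0) = 0^35 = 0.
ψ(6): Repeated squaring mod 36: 6^1 ≡ 6, 6^2 ≡ 6² = 36 ≡ 0, 6^4 ≡ 0² = 0, 6^8 ≡ 0² = 0, 6^16 ≡ 0² = 0, 6^32 ≡ 0² = 0. Since 35 = 32 + 2 + 1, 6^35 ≡ 0·0·6: 0·0 = 0, then 0·6 = 0. So 6^35 ≡ 0 (mod 36).
So ψ(0) = ψ(6) = 0 while 0 ≠ 6, hence ψ is not injective.
A non-injective map from the 36-element set ℤ/36ℤ to itself takes at most 35 distinct values, so it cannot be surjective. Thus ψ is not surjective.
Since ψ is not surjective, we determine |image(ψ)|. Computing x^35 mod 36 for each x (by repeated squaring, reducing mod 36 at every step), the values ψ(0), ψ(1), …, ψ(35) are: 0, 1, 32, 27, 16, 29, 0, 31, 8, 9, 28, 23, 0, 25, 20, 27, 4, 17, 0, 19, 32, 9, 16, 11, 0, 13, 8, 27, 28, 5, 0, 7, 20, 9, 4, 35.
The distinct values are {0, 1, 4, 5, 7, 8, 9, 11, 13, 16, 17, 19, 20, 23, 25, 27, 28, 29, 31, 32, 35}; there are 21 of them.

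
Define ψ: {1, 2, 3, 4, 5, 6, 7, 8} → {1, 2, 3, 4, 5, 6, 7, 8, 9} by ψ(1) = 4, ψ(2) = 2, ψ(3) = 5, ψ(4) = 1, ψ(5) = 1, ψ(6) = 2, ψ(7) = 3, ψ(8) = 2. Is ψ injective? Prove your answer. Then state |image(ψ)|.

5

ψ(4) = 1 = ψ(5) with 4 ≠ 5, so ψ is not injective.
The image of ψ is {1, 2, 3, 4, 5}, which has 5 elements.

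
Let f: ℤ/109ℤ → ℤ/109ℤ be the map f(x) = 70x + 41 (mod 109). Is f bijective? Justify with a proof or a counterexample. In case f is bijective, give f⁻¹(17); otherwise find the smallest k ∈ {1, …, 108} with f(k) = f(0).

9

Suppose f(s) = f(t) in ℤ/109ℤ. Then 70s + 41 ≡ 70t + 41 (mod 109), so 70(s − t) ≡ 0 (mod 109).
Since gcd(70, 109) = 1, 70 is invertible modulo 109, thus s − t ≡ 0 (mod 109), i.e. s = t.
We now compute 70⁻¹ mod 109 explicitly. Euclid's algorithm: 109 = 1·70 + 39, 70 = 1·39 + 31, 39 = 1·31 + 8, 31 = 3·8 + 7, 8 = 1·7 + 1; back-substituting gives 1 = 95·70 − 61·109, so 70⁻¹ ≡ 95 (mod 109).
For any y ∈ ℤ/109ℤ, x = 95(y − 41) mod 109 satisfies f(x) = 70·95(y − 41) + 41 ≡ y (since 70·95 ≡ 1 mod 109). So every y has a preimage.
Thus f is bijective.
Since f is bijective, we find f⁻¹(17): we need 70x ≡ 17 − 41 ≡ 85 (mod 109). Using 70⁻¹ = 95: x ≡ 95·85 = 8075 = 74·109 + 9, so x = 9.
Check: f(9) = 70·9 + 41 = 671 = 6·109 + 17 ≡ 17 (mod 109).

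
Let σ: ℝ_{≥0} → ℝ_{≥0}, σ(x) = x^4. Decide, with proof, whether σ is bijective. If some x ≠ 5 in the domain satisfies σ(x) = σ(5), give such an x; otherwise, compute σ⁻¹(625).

On ℝ_{≥0}, x ↦ x^4 is strictly increasing (injective) and for any y ∈ ℝ_{≥0} the 4th root y^{1/4} lies in ℝ_{≥0} (surjective). So σ is bijective.
Since x ↦ x^4 is strictly increasing on ℝ_{≥0}, it is injective there, so no x ≠ 5 in the domain has σ(x) = σ(5). We therefore compute σ⁻¹(625) = 625^{1/4} = 5 (indeed 5^4 = 625).

5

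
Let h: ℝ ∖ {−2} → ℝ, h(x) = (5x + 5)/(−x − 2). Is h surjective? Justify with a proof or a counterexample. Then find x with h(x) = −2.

If h(x) = −5, cross-multiplying gives −1(5x + 5) = 5(−x − 2), which simplifies to −5 = −10 — false.  So −5 has no preimage and h is not surjective.
Solving h(x) = −2: cross-multiplying gives 5x + 5 = −2(−x − 2), which rearranges to 3x = −1, so x = −1/3.

-1/3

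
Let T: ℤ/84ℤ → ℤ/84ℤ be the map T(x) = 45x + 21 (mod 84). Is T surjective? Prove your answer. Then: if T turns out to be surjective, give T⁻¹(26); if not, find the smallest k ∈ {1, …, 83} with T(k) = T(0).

By definition, T is surjective if every y in the codomain equals T(x) for some x in the domain.
Since gcd(45, 84) = 3, we have 45x ≡ 0 (mod 3) for all x, so T(x) ≡ 0 (mod 3).
But 1 ≢ 0 (mod 3), so 1 ∈ ℤ/84ℤ has no preimage. Hence T is not surjective.
Since T is not surjective, we find the least positive k with T(k) = T(0): this means 45k ≡ 0 (mod 84), i.e. 84 ∣ 45k. Since gcd(45, 84) = 3, dividing through by 3 this holds exactly when 28 ∣ 15k, and as gcd(15, 28) = 1, exactly when 28 ∣ k.
The smallest positive such k is 28.

28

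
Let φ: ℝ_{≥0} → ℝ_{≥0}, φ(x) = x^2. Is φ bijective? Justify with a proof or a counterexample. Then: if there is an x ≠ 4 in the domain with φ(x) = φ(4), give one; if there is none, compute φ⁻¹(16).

On ℝ_{≥0}, x ↦ x^2 is strictly increasing (injective) and for any y ∈ ℝ_{≥0} the 2nd root y^{1/2} lies in ℝ_{≥0} (surjective). So φ is bijective.
Since x ↦ x^2 is strictly increasing on ℝ_{≥0}, it is injective there, so no x ≠ 4 in the domain has φ(x) = φ(4). We therefore compute φ⁻¹(16) = 16^{1/2} = 4 (indeed 4^2 = 16).

4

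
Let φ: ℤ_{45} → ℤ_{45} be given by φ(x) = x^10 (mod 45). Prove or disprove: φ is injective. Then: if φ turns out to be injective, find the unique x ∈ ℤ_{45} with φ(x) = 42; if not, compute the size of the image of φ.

12

φ(2): Repeated squaring mod 45: 2^1 ≡ 2, 2^2 ≡ 2² = 4, 2^4 ≡ 4² = 16, 2^8 ≡ 16² = 256 ≡ 31. Since 10 = 8 + 2, 2^10 ≡ 31·4: 31·4 = 124 ≡ 34. So 2^10 ≡ 34 (mod 45).
φ(7): Repeated squaring mod 45: 7^1 ≡ 7, 7^2 ≡ 7² = 49 ≡ 4, 7^4 ≡ 4² = 16, 7^8 ≡ 16² = 256 ≡ 31. Since 10 = 8 + 2, 7^10 ≡ 31·4: 31·4 = 124 ≡ 34. So 7^10 ≡ 34 (mod 45).
So φ(2) = φ(7) = 34 while 2 ≠ 7, hence φ is not injective.
Since φ is not injective, we determine |image(φ)|. Computing x^10 mod 45 for each x (by repeated squaring, reducing mod 45 at every step), the values φ(0), φ(1), …, φ(44) are: 0, 1, 34, 9, 31, 40, 36, 34, 19, 36, 10, 16, 9, 4, 31, 0, 16, 19, 9, 1, 25, 36, 4, 4, 36, 25, 1, 9, 19, 16, 0, 31, 4, 9, 16, 10, 36, 19, 34, 36, 40, 31, 9, 34, 1.
The distinct values are {0, 1, 4, 9, 10, 16, 19, 25, 31, 34, 36, 40}; there are 12 of them.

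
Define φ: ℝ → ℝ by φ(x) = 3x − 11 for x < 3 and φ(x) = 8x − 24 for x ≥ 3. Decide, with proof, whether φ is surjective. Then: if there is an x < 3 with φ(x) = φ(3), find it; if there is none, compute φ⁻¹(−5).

Both pieces are strictly increasing (slopes 3 and 8), so each is injective on its own interval.
The left piece maps (−∞, 3) onto (−∞, −2); the right piece maps [3, ∞) onto [0, ∞).
The union (−∞, −2) ∪ [0, ∞) omits the interval between −2 and 0; in particular −2 has no preimage. So φ is not surjective.
Because the two images are disjoint, no x < 3 has φ(x) = φ(3), so we compute φ⁻¹(−5): −5 lies in (−∞, −2), so solve 3x − 11 = −5: x = (−5 + 11)/3 = 2.

2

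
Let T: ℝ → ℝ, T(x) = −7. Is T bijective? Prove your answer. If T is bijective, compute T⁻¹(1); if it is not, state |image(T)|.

1

T(0) = −7 = T(1) with 0 ≠ 1, so T is not injective, hence not bijective.
Since T is not bijective, we state |image(T)|: the image of T is {−7}, which has 1 element.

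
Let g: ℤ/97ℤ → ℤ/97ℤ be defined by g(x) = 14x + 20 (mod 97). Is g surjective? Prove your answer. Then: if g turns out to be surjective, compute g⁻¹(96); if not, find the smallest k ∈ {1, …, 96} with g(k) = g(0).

47

Since gcd(14, 97) = 1, 14 is invertible modulo 97. Euclid's algorithm: 97 = 6·14 + 13, 14 = 1·13 + 1; back-substituting gives 1 = 7·14 − 1·97, so 14⁻¹ ≡ 7 (mod 97).
For any y ∈ ℤ/97ℤ, x = 7(y − 20) mod 97 satisfies g(x) = 14·7(y − 20) + 20 ≡ y (since 14·7 ≡ 1 mod 97). So every y has a preimage.
Thus g is surjective.
Since g is surjective, we compute g⁻¹(96): solve 14x + 20 ≡ 96 (mod 97), i.e. 14x ≡ 76 (mod 97).
Multiplying by 14⁻¹ = 7 gives x ≡ 7·76 = 532 = 5·97 + 47 ≡ 47 (mod 97).
Check: g(47) = 14·47 + 20 = 678 = 6·97 + 96 ≡ 96 (mod 97).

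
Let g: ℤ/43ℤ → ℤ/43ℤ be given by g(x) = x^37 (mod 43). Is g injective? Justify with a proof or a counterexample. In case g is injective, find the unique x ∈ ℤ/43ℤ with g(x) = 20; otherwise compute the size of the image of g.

Since 43 is prime, the nonzero elements of ℤ/43ℤ form a cyclic group of order 42.
As gcd(37, 42) = 1, raising to the 37th power is a bijection on this group: if a^37 ≡ b^37 then (ab^{−1})^37 = 1, and the only element of order dividing gcd(37, 42) = 1 is 1, so a = b.
With g(0) = 0 this makes g injective on all of ℤ/43ℤ, hence bijective (finite equal-size domain and codomain). In particular g is injective.
Since g is injective, we find the preimage of 20. The inverse of x ↦ x^37 on (ℤ/43ℤ)^× is x ↦ x^25, because 37·25 = 925 = 22·42 + 1 ≡ 1 (mod 42) and x^{42} = 1 for x ≠ 0 (Fermat). So g⁻¹(20) = 20^25 mod 43.
Repeated squaring mod 43: 20^1 ≡ 20, 20^2 ≡ 20² = 400 ≡ 13, 20^4 ≡ 13² = 169 ≡ 40, 20^8 ≡ 40² = 1600 ≡ 9, 20^16 ≡ 9² = 81 ≡ 38. Since 25 = 16 + 8 + 1, 20^25 ≡ 38·9·20: 38·9 = 342 ≡ 41, then 41·20 = 820 ≡ 3. So 20^25 ≡ 3 (mod 43).
Hence g⁻¹(20) = 3.

3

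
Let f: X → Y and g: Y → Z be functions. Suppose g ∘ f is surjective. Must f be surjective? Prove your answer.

No. Take X = {1, 2}, Y = {1, 2, 3, 4}, Z = {1}, f(a) = 1 for every a ∈ X, and g(b) = 1 for every b ∈ Y.
Then g ∘ f is surjective onto {1}, but 4 ∈ Y has no preimage under f, so f is not surjective.

not surjective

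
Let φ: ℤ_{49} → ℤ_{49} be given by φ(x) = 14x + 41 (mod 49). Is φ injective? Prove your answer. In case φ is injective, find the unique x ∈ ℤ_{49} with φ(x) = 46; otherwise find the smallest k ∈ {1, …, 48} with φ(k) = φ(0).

7

We have gcd(14, 49) = 7 > 1. Taking x_1 = 0 and x_2 = 7: φ(0) = 41 and φ(7) = 14·7 + 41 = 139 ≡ 41 (mod 49).
So φ(0) = φ(7) while 0 ≠ 7, thus φ is not injective.
Since φ is not injective, we find the least positive k with φ(k) = φ(0): this means 14k ≡ 0 (mod 49), i.e. 49 ∣ 14k. Since gcd(14, 49) = 7, dividing through by 7 this holds exactly when 7 ∣ 2k, and as gcd(2, 7) = 1, exactly when 7 ∣ k.
The smallest positive such k is 7.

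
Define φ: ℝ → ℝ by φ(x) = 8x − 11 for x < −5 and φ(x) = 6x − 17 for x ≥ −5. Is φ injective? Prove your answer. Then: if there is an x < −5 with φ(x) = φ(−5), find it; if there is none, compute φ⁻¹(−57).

Both pieces are strictly increasing (slopes 8 and 6), so each is injective on its own interval.
The left piece maps (−∞, −5) onto (−∞, −51); the right piece maps [−5, ∞) onto [−47, ∞).
These images are disjoint, so no value is attained by both pieces. Thus φ is injective.
Because the two images are disjoint, no x < −5 has φ(x) = φ(−5), so we compute φ⁻¹(−57): −57 lies in (−∞, −51), so solve 8x − 11 = −57: x = (−57 + 11)/8 = −23/4.

-23/4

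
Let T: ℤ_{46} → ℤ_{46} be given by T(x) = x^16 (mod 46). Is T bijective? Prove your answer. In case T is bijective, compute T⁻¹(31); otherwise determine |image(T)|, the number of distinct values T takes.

T(22): Repeated squaring mod 46: 22^1 ≡ 22, 22^2 ≡ 22² = 484 ≡ 24, 22^4 ≡ 24² = 576 ≡ 24, 22^8 ≡ 24² = 576 ≡ 24, 22^16 ≡ 24² = 576 ≡ 24. So 22^16 ≡ 24 (mod 46).
T(24): Repeated squaring mod 46: 24^1 ≡ 24, 24^2 ≡ 24² = 576 ≡ 24, 24^4 ≡ 24² = 576 ≡ 24, 24^8 ≡ 24² = 576 ≡ 24, 24^16 ≡ 24² = 576 ≡ 24. So 24^16 ≡ 24 (mod 46).
So T(22) = T(24) = 24 while 22 ≠ 24, therefore T is not injective, hence not bijective.
Since T is not bijective, we determine |image(T)|. Computing x^16 mod 46 for each x (by repeated squaring, reducing mod 46 at every step), the values T(0), T(1), …, T(45) are: 0, 1, 32, 13, 12, 3, 2, 29, 16, 31, 4, 41, 18, 27, 8, 39, 6, 25, 26, 35, 36, 9, 24, 23, 24, 9, 36, 35, 26, 25, 6, 39, 8, 27, 18, 41, 4, 31, 16, 29, 2, 3, 12, 13, 32, 1.
The distinct values are {0, 1, 2, 3, 4, 6, 8, 9, 12, 13, 16, 18, 23, 24, 25, 26, 27, 29, 31, 32, 35, 36, 39, 41}; there are 24 of them.

24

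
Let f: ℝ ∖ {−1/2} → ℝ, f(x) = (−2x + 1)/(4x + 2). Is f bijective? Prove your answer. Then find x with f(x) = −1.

-3/2

If f(x) = −1/2, cross-multiplying gives 4(−2x + 1) = −2(4x + 2), which simplifies to 4 = −4 — false.  So −1/2 has no preimage and f is not surjective.
Hence f is not bijective.
Solving f(x) = −1: cross-multiplying gives −2x + 1 = −1(4x + 2), which rearranges to 2x = −3, so x = −3/2.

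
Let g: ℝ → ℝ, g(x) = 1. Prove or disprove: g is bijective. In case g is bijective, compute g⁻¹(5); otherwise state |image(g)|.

1

g(0) = 1 = g(1) with 0 ≠ 1, so g is not injective, hence not bijective.
Since g is not bijective, we state |image(g)|: the image of g is {1}, which has 1 element.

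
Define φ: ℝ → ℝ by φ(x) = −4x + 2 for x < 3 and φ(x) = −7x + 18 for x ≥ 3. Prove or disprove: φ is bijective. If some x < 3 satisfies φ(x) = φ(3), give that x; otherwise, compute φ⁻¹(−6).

5/4

Both pieces are strictly decreasing (slopes −4 and −7), so each is injective on its own interval.
The left piece maps (−∞, 3) onto (−10, ∞); the right piece maps [3, ∞) onto (−∞, −3].
These images overlap. In particular φ(3) = −3 (right piece), and solving −4x + 2 = −3 on the left piece gives x = 5/4 < 3.
So φ(5/4) = φ(3) with 5/4 ≠ 3, and φ is not injective, hence not bijective. This x = 5/4 is the requested value below 3.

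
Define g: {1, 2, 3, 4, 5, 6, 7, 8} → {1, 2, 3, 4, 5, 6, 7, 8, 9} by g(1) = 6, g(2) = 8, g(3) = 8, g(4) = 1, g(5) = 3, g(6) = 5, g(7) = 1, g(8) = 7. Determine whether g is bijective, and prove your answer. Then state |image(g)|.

g(2) = 8 = g(3) with 2 ≠ 3, so g is not injective, hence not bijective.
The image of g is {1, 3, 5, 6, 7, 8}, which has 6 elements.

6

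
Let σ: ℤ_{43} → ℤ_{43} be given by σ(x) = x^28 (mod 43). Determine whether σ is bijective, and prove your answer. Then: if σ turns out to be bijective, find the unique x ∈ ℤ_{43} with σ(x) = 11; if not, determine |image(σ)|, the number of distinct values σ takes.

4

σ(1) = 1^28 = 1.
σ(2): Repeated squaring mod 43: 2^1 ≡ 2, 2^2 ≡ 2² = 4, 2^4 ≡ 4² = 16, 2^8 ≡ 16² = 256 ≡ 41, 2^16 ≡ 41² = 1681 ≡ 4. Since 28 = 16 + 8 + 4, 2^28 ≡ 4·41·16: 4·41 = 164 ≡ 35, then 35·16 = 560 ≡ 1. So 2^28 ≡ 1 (mod 43).
So σ(1) = σ(2) = 1 while 1 ≠ 2, therefore σ is not injective, hence not bijective.
Since σ is not bijective, we determine |image(σ)|. Computing x^28 mod 43 for each x (by repeated squaring, reducing mod 43 at every step), the values σ(0), σ(1), …, σ(42) are: 0, 1, 1, 6, 1, 6, 6, 36, 1, 36, 6, 1, 6, 36, 36, 36, 1, 36, 36, 6, 6, 1, 1, 6, 6, 36, 36, 1, 36, 36, 36, 6, 1, 6, 36, 1, 36, 6, 6, 1, 6, 1, 1.
The distinct values are {0, 1, 6, 36}; there are 4 of them.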